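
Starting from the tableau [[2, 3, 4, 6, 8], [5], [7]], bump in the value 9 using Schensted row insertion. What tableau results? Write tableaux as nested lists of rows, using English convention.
9 is larger than every entry of row 1, so it is appended to row 1. The new tableau is [[2, 3, 4, 6, 8, 9], [5], [7]].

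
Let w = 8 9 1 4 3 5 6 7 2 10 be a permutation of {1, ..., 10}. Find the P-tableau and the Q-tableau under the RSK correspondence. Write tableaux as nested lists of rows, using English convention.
Insert each entry of the permutation into P by Schensted row insertion, recording in Q the position of each new cell.

After inserting 8: P = [[8]].
After inserting 9: P = [[8, 9]].
After inserting 1: P = [[1, 9], [8]].
After inserting 4: P = [[1, 4], [8, 9]].
After inserting 3: P = [[1, 3], [4, 9], [8]].
After inserting 5: P = [[1, 3, 5], [4, 9], [8]].
After inserting 6: P = [[1, 3, 5, 6], [4, 9], [8]].
After inserting 7: P = [[1, 3, 5, 6, 7], [4, 9], [8]].
After inserting 2: P = [[1, 2, 5, 6, 7], [3, 9], [4], [8]].
After inserting 10: P = [[1, 2, 5, 6, 7, 10], [3, 9], [4], [8]].

So P = [[1, 2, 5, 6, 7, 10], [3, 9], [4], [8]], Q = [[1, 2, 6, 7, 8, 10], [3, 4], [5], [9]].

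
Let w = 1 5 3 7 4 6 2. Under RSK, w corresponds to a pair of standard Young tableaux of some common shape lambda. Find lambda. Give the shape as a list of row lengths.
[4, 2, 1]

Row-insert each entry into an empty tableau.

After inserting 1: P = [[1]].
After inserting 5: P = [[1, 5]].
After inserting 3: P = [[1, 3], [5]].
After inserting 7: P = [[1, 3, 7], [5]].
After inserting 4: P = [[1, 3, 4], [5, 7]].
After inserting 6: P = [[1, 3, 4, 6], [5, 7]].
After inserting 2: P = [[1, 2, 4, 6], [3, 7], [5]].

The final insertion tableau P = [[1, 2, 4, 6], [3, 7], [5]] has shape [4, 2, 1].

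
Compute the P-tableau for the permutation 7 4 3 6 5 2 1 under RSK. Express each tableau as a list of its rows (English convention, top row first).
P = [[1, 5], [2, 6], [3], [4], [7]]

Insert 7: appended to row 1. P = [[7]].
Insert 4: 4 bumps 7 from row 1; 7 starts row 2. P = [[4], [7]].
Insert 3: 3 bumps 4 from row 1; 4 bumps 7 from row 2; 7 starts row 3. P = [[3], [4], [7]].
Insert 6: appended to row 1. P = [[3, 6], [4], [7]].
Insert 5: 5 bumps 6 from row 1; 6 appends to row 2. P = [[3, 5], [4, 6], [7]].
Insert 2: 2 bumps 3 from row 1; 3 bumps 4 from row 2; 4 bumps 7 from row 3; 7 starts row 4. P = [[2, 5], [3, 6], [4], [7]].
Insert 1: 1 bumps 2 from row 1; 2 bumps 3 from row 2; 3 bumps 4 from row 3; 4 bumps 7 from row 4; 7 starts row 5. P = [[1, 5], [2, 6], [3], [4], [7]].

So P = [[1, 5], [2, 6], [3], [4], [7]].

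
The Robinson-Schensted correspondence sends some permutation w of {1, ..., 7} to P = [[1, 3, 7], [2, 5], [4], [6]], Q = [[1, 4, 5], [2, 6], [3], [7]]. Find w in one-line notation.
Reverse the RSK construction: for i from n down to 1, find the cell of Q containing i, remove the entry at that cell from P, and reverse-bump it up through P; the value ejected from row 1 is w(i).

Step i=7: Q has 7 at row 4, column 1; remove 6 from row 4 of P and reverse-bump: 6 enters row 3 and ejects 4; 4 enters row 2 and ejects 2; 2 enters row 1 and ejects 1. So w(7) = 1. P is now [[2, 3, 7], [4, 5], [6]].
Step i=6: Q has 6 at row 2, column 2; remove 5 from row 2 of P and reverse-bump: 5 enters row 1 and ejects 3. So w(6) = 3. P is now [[2, 5, 7], [4], [6]].
Step i=5: Q has 5 at row 1, column 3; remove that cell from P, ejecting 7. So w(5) = 7. P is now [[2, 5], [4], [6]].
Step i=4: Q has 4 at row 1, column 2; remove that cell from P, ejecting 5. So w(4) = 5. P is now [[2], [4], [6]].
Step i=3: Q has 3 at row 3, column 1; remove 6 from row 3 of P and reverse-bump: 6 enters row 2 and ejects 4; 4 enters row 1 and ejects 2. So w(3) = 2. P is now [[4], [6]].
Step i=2: Q has 2 at row 2, column 1; remove 6 from row 2 of P and reverse-bump: 6 enters row 1 and ejects 4. So w(2) = 4. P is now [[6]].
Step i=1: Q has 1 at row 1, column 1; remove that cell from P, ejecting 6. So w(1) = 6. P is now [].

So w = 6 4 2 5 7 3 1.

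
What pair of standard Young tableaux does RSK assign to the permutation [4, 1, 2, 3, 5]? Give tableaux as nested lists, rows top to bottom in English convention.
Insert each entry of the permutation into P by Schensted row insertion, recording in Q the position of each new cell.

Insert 4: appended to row 1. P = [[4]].
Insert 1: 1 bumps 4 from row 1; 4 starts row 2. P = [[1], [4]].
Insert 2: appended to row 1. P = [[1, 2], [4]].
Insert 3: appended to row 1. P = [[1, 2, 3], [4]].
Insert 5: appended to row 1. P = [[1, 2, 3, 5], [4]].

So P = [[1, 2, 3, 5], [4]], Q = [[1, 3, 4, 5], [2]].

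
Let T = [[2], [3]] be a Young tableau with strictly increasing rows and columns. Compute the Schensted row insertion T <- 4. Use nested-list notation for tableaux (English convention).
[[2, 4], [3]]

4 is larger than every entry of row 1, so it is appended to row 1. The new tableau is [[2, 4], [3]].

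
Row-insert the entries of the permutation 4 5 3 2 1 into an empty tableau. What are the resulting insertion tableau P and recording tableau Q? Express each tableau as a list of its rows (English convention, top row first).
P = [[1, 5], [2], [3], [4]], Q = [[1, 2], [3], [4], [5]]

Insert each entry of the permutation into P by Schensted row insertion, recording in Q the position of each new cell.

Insert 4: appended to row 1. P = [[4]].
Insert 5: appended to row 1. P = [[4, 5]].
Insert 3: 3 bumps 4 from row 1; 4 starts row 2. P = [[3, 5], [4]].
Insert 2: 2 bumps 3 from row 1; 3 bumps 4 from row 2; 4 starts row 3. P = [[2, 5], [3], [4]].
Insert 1: 1 bumps 2 from row 1; 2 bumps 3 from row 2; 3 bumps 4 from row 3; 4 starts row 4. P = [[1, 5], [2], [3], [4]].

So P = [[1, 5], [2], [3], [4]], Q = [[1, 2], [3], [4], [5]].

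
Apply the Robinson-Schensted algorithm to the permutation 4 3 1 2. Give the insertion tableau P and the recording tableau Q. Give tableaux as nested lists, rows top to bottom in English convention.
P = [[1, 2], [3], [4]], Q = [[1, 4], [2], [3]]

Insert each entry of the permutation into P by Schensted row insertion, recording in Q the position of each new cell.

Insert 4: appended to row 1. P = [[4]], Q = [[1]].
Insert 3: 3 bumps 4 from row 1; 4 starts row 2. P = [[3], [4]], Q = [[1], [2]].
Insert 1: 1 bumps 3 from row 1; 3 bumps 4 from row 2; 4 starts row 3. P = [[1], [3], [4]], Q = [[1], [2], [3]].
Insert 2: appended to row 1. P = [[1, 2], [3], [4]], Q = [[1, 4], [2], [3]].

So P = [[1, 2], [3], [4]], Q = [[1, 4], [2], [3]].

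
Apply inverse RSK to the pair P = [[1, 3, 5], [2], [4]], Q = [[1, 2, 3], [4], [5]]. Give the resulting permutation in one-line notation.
2 4 5 3 1

Reverse the RSK construction: for i from n down to 1, find the cell of Q containing i, remove the entry at that cell from P, and reverse-bump it up through P; the value ejected from row 1 is w(i).

Step i=5: Q has 5 at row 3, column 1; remove 4 from row 3 of P and reverse-bump: 4 enters row 2 and ejects 2; 2 enters row 1 and ejects 1. So w(5) = 1. P is now [[2, 3, 5], [4]].
Step i=4: Q has 4 at row 2, column 1; remove 4 from row 2 of P and reverse-bump: 4 enters row 1 and ejects 3. So w(4) = 3. P is now [[2, 4, 5]].
Step i=3: Q has 3 at row 1, column 3; remove that cell from P, ejecting 5. So w(3) = 5. P is now [[2, 4]].
Step i=2: Q has 2 at row 1, column 2; remove that cell from P, ejecting 4. So w(2) = 4. P is now [[2]].
Step i=1: Q has 1 at row 1, column 1; remove that cell from P, ejecting 2. So w(1) = 2. P is now [].

So w = 2 4 5 3 1.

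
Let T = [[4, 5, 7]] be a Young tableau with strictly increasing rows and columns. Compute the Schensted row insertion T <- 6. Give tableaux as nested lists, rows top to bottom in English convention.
[[4, 5, 6], [7]]

In row 1, 6 replaces 7 (the leftmost entry greater than 6); 7 is bumped to row 2. 7 starts a new row 2. The new tableau is [[4, 5, 6], [7]].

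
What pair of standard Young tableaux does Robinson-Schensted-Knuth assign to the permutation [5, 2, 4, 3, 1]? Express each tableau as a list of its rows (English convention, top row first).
Insert each entry of the permutation into P by Schensted row insertion, recording in Q the position of each new cell.

Insert 5: appended to row 1. P = [[5]], Q = [[1]].
Insert 2: 2 bumps 5 from row 1; 5 starts row 2. P = [[2], [5]], Q = [[1], [2]].
Insert 4: appended to row 1. P = [[2, 4], [5]], Q = [[1, 3], [2]].
Insert 3: 3 bumps 4 from row 1; 4 bumps 5 from row 2; 5 starts row 3. P = [[2, 3], [4], [5]], Q = [[1, 3], [2], [4]].
Insert 1: 1 bumps 2 from row 1; 2 bumps 4 from row 2; 4 bumps 5 from row 3; 5 starts row 4. P = [[1, 3], [2], [4], [5]], Q = [[1, 3], [2], [4], [5]].

So P = [[1, 3], [2], [4], [5]], Q = [[1, 3], [2], [4], [5]].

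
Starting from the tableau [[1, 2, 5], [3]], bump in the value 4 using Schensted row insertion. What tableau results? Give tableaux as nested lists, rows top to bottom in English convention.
[[1, 2, 4], [3, 5]]

In row 1, 4 replaces 5 (the leftmost entry greater than 4); 5 is bumped to row 2. 5 is appended to row 2. The new tableau is [[1, 2, 4], [3, 5]].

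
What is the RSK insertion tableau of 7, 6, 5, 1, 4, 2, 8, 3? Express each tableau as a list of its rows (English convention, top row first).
P = [[1, 2, 3], [4, 8], [5], [6], [7]]

After inserting 7: P = [[7]].
After inserting 6: P = [[6], [7]].
After inserting 5: P = [[5], [6], [7]].
After inserting 1: P = [[1], [5], [6], [7]].
After inserting 4: P = [[1, 4], [5], [6], [7]].
After inserting 2: P = [[1, 2], [4], [5], [6], [7]].
After inserting 8: P = [[1, 2, 8], [4], [5], [6], [7]].
After inserting 3: P = [[1, 2, 3], [4, 8], [5], [6], [7]].

So P = [[1, 2, 3], [4, 8], [5], [6], [7]].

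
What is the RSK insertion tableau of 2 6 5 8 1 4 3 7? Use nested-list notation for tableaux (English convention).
P = [[1, 3, 7], [2, 4, 8], [5], [6]]

Insert 2: appended to row 1. P = [[2]].
Insert 6: appended to row 1. P = [[2, 6]].
Insert 5: 5 bumps 6 from row 1; 6 starts row 2. P = [[2, 5], [6]].
Insert 8: appended to row 1. P = [[2, 5, 8], [6]].
Insert 1: 1 bumps 2 from row 1; 2 bumps 6 from row 2; 6 starts row 3. P = [[1, 5, 8], [2], [6]].
Insert 4: 4 bumps 5 from row 1; 5 appends to row 2. P = [[1, 4, 8], [2, 5], [6]].
Insert 3: 3 bumps 4 from row 1; 4 bumps 5 from row 2; 5 bumps 6 from row 3; 6 starts row 4. P = [[1, 3, 8], [2, 4], [5], [6]].
Insert 7: 7 bumps 8 from row 1; 8 appends to row 2. P = [[1, 3, 7], [2, 4, 8], [5], [6]].

So P = [[1, 3, 7], [2, 4, 8], [5], [6]].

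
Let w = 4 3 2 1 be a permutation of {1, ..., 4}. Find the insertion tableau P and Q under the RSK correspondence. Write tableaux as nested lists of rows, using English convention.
Insert each entry of the permutation into P by Schensted row insertion, recording in Q the position of each new cell.

Insert 4: appended to row 1. P = [[4]].
Insert 3: 3 bumps 4 from row 1; 4 starts row 2. P = [[3], [4]].
Insert 2: 2 bumps 3 from row 1; 3 bumps 4 from row 2; 4 starts row 3. P = [[2], [3], [4]].
Insert 1: 1 bumps 2 from row 1; 2 bumps 3 from row 2; 3 bumps 4 from row 3; 4 starts row 4. P = [[1], [2], [3], [4]].

So P = [[1], [2], [3], [4]], Q = [[1], [2], [3], [4]].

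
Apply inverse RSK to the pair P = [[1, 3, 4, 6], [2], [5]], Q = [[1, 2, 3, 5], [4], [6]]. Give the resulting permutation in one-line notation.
2 3 5 4 6 1

Reverse the RSK construction: for i from n down to 1, find the cell of Q containing i, remove the entry at that cell from P, and reverse-bump it up through P; the value ejected from row 1 is w(i).

Step i=6: Q has 6 at row 3, column 1; remove 5 from row 3 of P and reverse-bump: 5 enters row 2 and ejects 2; 2 enters row 1 and ejects 1. So w(6) = 1. P is now [[2, 3, 4, 6], [5]].
Step i=5: Q has 5 at row 1, column 4; remove that cell from P, ejecting 6. So w(5) = 6. P is now [[2, 3, 4], [5]].
Step i=4: Q has 4 at row 2, column 1; remove 5 from row 2 of P and reverse-bump: 5 enters row 1 and ejects 4. So w(4) = 4. P is now [[2, 3, 5]].
Step i=3: Q has 3 at row 1, column 3; remove that cell from P, ejecting 5. So w(3) = 5. P is now [[2, 3]].
Step i=2: Q has 2 at row 1, column 2; remove that cell from P, ejecting 3. So w(2) = 3. P is now [[2]].
Step i=1: Q has 1 at row 1, column 1; remove that cell from P, ejecting 2. So w(1) = 2. P is now [].

So w = 2 3 5 4 6 1.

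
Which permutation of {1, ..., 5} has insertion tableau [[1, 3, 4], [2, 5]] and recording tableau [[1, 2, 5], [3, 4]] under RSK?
Reverse RSK: for i = n, n-1, ..., 1, locate i in Q, remove the corresponding corner cell from P, and reverse-bump its entry up through P; the value ejected from row 1 is w(i).

So w = 2 5 1 3 4.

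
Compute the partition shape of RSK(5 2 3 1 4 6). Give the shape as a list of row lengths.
[4, 1, 1]

Row-insert each entry into an empty tableau.

After inserting 5: P = [[5]].
After inserting 2: P = [[2], [5]].
After inserting 3: P = [[2, 3], [5]].
After inserting 1: P = [[1, 3], [2], [5]].
After inserting 4: P = [[1, 3, 4], [2], [5]].
After inserting 6: P = [[1, 3, 4, 6], [2], [5]].

The final insertion tableau P = [[1, 3, 4, 6], [2], [5]] has shape [4, 1, 1].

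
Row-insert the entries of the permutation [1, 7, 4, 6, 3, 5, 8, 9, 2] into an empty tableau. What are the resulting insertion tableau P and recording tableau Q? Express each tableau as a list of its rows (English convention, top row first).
P = [[1, 2, 5, 8, 9], [3, 6], [4], [7]], Q = [[1, 2, 4, 7, 8], [3, 6], [5], [9]]

Insert each entry of the permutation into P by Schensted row insertion, recording in Q the position of each new cell.

After inserting 1: P = [[1]].
After inserting 7: P = [[1, 7]].
After inserting 4: P = [[1, 4], [7]].
After inserting 6: P = [[1, 4, 6], [7]].
After inserting 3: P = [[1, 3, 6], [4], [7]].
After inserting 5: P = [[1, 3, 5], [4, 6], [7]].
After inserting 8: P = [[1, 3, 5, 8], [4, 6], [7]].
After inserting 9: P = [[1, 3, 5, 8, 9], [4, 6], [7]].
After inserting 2: P = [[1, 2, 5, 8, 9], [3, 6], [4], [7]].

So P = [[1, 2, 5, 8, 9], [3, 6], [4], [7]], Q = [[1, 2, 4, 7, 8], [3, 6], [5], [9]].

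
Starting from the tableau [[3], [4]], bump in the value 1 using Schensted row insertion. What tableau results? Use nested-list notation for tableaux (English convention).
In row 1, 1 replaces 3 (the leftmost entry greater than 1); 3 is bumped to row 2. In row 2, 3 replaces 4 (the leftmost entry greater than 3); 4 is bumped to row 3. 4 starts a new row 3. The new tableau is [[1], [3], [4]].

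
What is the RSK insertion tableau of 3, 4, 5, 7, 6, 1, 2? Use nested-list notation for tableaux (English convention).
Insert 3: appended to row 1. P = [[3]].
Insert 4: appended to row 1. P = [[3, 4]].
Insert 5: appended to row 1. P = [[3, 4, 5]].
Insert 7: appended to row 1. P = [[3, 4, 5, 7]].
Insert 6: 6 bumps 7 from row 1; 7 starts row 2. P = [[3, 4, 5, 6], [7]].
Insert 1: 1 bumps 3 from row 1; 3 bumps 7 from row 2; 7 starts row 3. P = [[1, 4, 5, 6], [3], [7]].
Insert 2: 2 bumps 4 from row 1; 4 appends to row 2. P = [[1, 2, 5, 6], [3, 4], [7]].

So P = [[1, 2, 5, 6], [3, 4], [7]].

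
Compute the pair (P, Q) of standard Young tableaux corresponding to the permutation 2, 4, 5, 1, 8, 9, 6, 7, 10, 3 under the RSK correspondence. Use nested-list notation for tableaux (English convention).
P = [[1, 3, 5, 6, 7, 10], [2, 4, 9], [8]], Q = [[1, 2, 3, 5, 6, 9], [4, 7, 8], [10]]

Insert each entry of the permutation into P by Schensted row insertion, recording in Q the position of each new cell.

Insert 2: appended to row 1. P = [[2]], Q = [[1]].
Insert 4: appended to row 1. P = [[2, 4]], Q = [[1, 2]].
Insert 5: appended to row 1. P = [[2, 4, 5]], Q = [[1, 2, 3]].
Insert 1: 1 bumps 2 from row 1; 2 starts row 2. P = [[1, 4, 5], [2]], Q = [[1, 2, 3], [4]].
Insert 8: appended to row 1. P = [[1, 4, 5, 8], [2]], Q = [[1, 2, 3, 5], [4]].
Insert 9: appended to row 1. P = [[1, 4, 5, 8, 9], [2]], Q = [[1, 2, 3, 5, 6], [4]].
Insert 6: 6 bumps 8 from row 1; 8 appends to row 2. P = [[1, 4, 5, 6, 9], [2, 8]], Q = [[1, 2, 3, 5, 6], [4, 7]].
Insert 7: 7 bumps 9 from row 1; 9 appends to row 2. P = [[1, 4, 5, 6, 7], [2, 8, 9]], Q = [[1, 2, 3, 5, 6], [4, 7, 8]].
Insert 10: appended to row 1. P = [[1, 4, 5, 6, 7, 10], [2, 8, 9]], Q = [[1, 2, 3, 5, 6, 9], [4, 7, 8]].
Insert 3: 3 bumps 4 from row 1; 4 bumps 8 from row 2; 8 starts row 3. P = [[1, 3, 5, 6, 7, 10], [2, 4, 9], [8]], Q = [[1, 2, 3, 5, 6, 9], [4, 7, 8], [10]].

So P = [[1, 3, 5, 6, 7, 10], [2, 4, 9], [8]], Q = [[1, 2, 3, 5, 6, 9], [4, 7, 8], [10]].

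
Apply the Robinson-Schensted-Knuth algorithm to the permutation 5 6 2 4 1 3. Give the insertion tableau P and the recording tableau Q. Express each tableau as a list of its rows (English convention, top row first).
P = [[1, 3], [2, 4], [5, 6]], Q = [[1, 2], [3, 4], [5, 6]]

Insert each entry of the permutation into P by Schensted row insertion, recording in Q the position of each new cell.

Insert 5: appended to row 1. P = [[5]].
Insert 6: appended to row 1. P = [[5, 6]].
Insert 2: 2 bumps 5 from row 1; 5 starts row 2. P = [[2, 6], [5]].
Insert 4: 4 bumps 6 from row 1; 6 appends to row 2. P = [[2, 4], [5, 6]].
Insert 1: 1 bumps 2 from row 1; 2 bumps 5 from row 2; 5 starts row 3. P = [[1, 4], [2, 6], [5]].
Insert 3: 3 bumps 4 from row 1; 4 bumps 6 from row 2; 6 appends to row 3. P = [[1, 3], [2, 4], [5, 6]].

So P = [[1, 3], [2, 4], [5, 6]], Q = [[1, 2], [3, 4], [5, 6]].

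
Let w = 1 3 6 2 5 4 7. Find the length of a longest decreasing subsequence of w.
3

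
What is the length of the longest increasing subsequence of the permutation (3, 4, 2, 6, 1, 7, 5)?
4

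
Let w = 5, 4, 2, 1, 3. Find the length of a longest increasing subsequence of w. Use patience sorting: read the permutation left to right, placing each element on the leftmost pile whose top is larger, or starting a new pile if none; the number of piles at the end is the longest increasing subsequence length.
2

5: new pile. tops = [5]
4: onto pile 1 (replacing 5). tops = [4]
2: onto pile 1 (replacing 4). tops = [2]
1: onto pile 1 (replacing 2). tops = [1]
3: new pile. tops = [1, 3]

2 piles, so the longest increasing subsequence has length 2.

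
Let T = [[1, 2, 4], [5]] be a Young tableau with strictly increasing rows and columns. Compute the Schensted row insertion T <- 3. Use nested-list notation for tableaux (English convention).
In row 1, 3 replaces 4 (the leftmost entry greater than 3); 4 is bumped to row 2. In row 2, 4 replaces 5 (the leftmost entry greater than 4); 5 is bumped to row 3. 5 starts a new row 3. The new tableau is [[1, 2, 3], [4], [5]].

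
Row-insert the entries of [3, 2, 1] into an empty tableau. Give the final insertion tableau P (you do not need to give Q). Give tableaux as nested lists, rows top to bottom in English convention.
Insert 3: appended to row 1. P = [[3]].
Insert 2: 2 bumps 3 from row 1; 3 starts row 2. P = [[2], [3]].
Insert 1: 1 bumps 2 from row 1; 2 bumps 3 from row 2; 3 starts row 3. P = [[1], [2], [3]].

So P = [[1], [2], [3]].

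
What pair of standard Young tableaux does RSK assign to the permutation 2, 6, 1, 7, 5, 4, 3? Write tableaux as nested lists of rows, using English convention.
Insert each entry of the permutation into P by Schensted row insertion, recording in Q the position of each new cell.

Insert 2: appended to row 1. P = [[2]].
Insert 6: appended to row 1. P = [[2, 6]].
Insert 1: 1 bumps 2 from row 1; 2 starts row 2. P = [[1, 6], [2]].
Insert 7: appended to row 1. P = [[1, 6, 7], [2]].
Insert 5: 5 bumps 6 from row 1; 6 appends to row 2. P = [[1, 5, 7], [2, 6]].
Insert 4: 4 bumps 5 from row 1; 5 bumps 6 from row 2; 6 starts row 3. P = [[1, 4, 7], [2, 5], [6]].
Insert 3: 3 bumps 4 from row 1; 4 bumps 5 from row 2; 5 bumps 6 from row 3; 6 starts row 4. P = [[1, 3, 7], [2, 4], [5], [6]].

So P = [[1, 3, 7], [2, 4], [5], [6]], Q = [[1, 2, 4], [3, 5], [6], [7]].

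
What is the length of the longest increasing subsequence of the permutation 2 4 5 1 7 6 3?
4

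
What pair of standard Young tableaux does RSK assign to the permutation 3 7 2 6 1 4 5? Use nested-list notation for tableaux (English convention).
Insert each entry of the permutation into P by Schensted row insertion, recording in Q the position of each new cell.

After inserting 3: P = [[3]].
After inserting 7: P = [[3, 7]].
After inserting 2: P = [[2, 7], [3]].
After inserting 6: P = [[2, 6], [3, 7]].
After inserting 1: P = [[1, 6], [2, 7], [3]].
After inserting 4: P = [[1, 4], [2, 6], [3, 7]].
After inserting 5: P = [[1, 4, 5], [2, 6], [3, 7]].

So P = [[1, 4, 5], [2, 6], [3, 7]], Q = [[1, 2, 7], [3, 4], [5, 6]].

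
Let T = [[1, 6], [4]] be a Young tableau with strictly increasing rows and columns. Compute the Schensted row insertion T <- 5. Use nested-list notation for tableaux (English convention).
In row 1, 5 replaces 6 (the leftmost entry greater than 5); 6 is bumped to row 2. 6 is appended to row 2. The new tableau is [[1, 5], [4, 6]].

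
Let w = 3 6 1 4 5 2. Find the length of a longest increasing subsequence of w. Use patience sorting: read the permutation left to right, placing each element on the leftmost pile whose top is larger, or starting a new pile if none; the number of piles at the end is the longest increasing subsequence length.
3

3: new pile. tops = [3]
6: new pile. tops = [3, 6]
1: onto pile 1 (replacing 3). tops = [1, 6]
4: onto pile 2 (replacing 6). tops = [1, 4]
5: new pile. tops = [1, 4, 5]
2: onto pile 2 (replacing 4). tops = [1, 2, 5]

3 piles, so the longest increasing subsequence has length 3.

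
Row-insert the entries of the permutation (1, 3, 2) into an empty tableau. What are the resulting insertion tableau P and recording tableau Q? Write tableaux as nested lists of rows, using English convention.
Insert each entry of the permutation into P by Schensted row insertion, recording in Q the position of each new cell.

Insert 1: appended to row 1. P = [[1]].
Insert 3: appended to row 1. P = [[1, 3]].
Insert 2: 2 bumps 3 from row 1; 3 starts row 2. P = [[1, 2], [3]].

So P = [[1, 2], [3]], Q = [[1, 2], [3]].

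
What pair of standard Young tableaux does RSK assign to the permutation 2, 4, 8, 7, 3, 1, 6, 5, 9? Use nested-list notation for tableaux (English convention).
Insert each entry of the permutation into P by Schensted row insertion, recording in Q the position of each new cell.

Insert 2: appended to row 1. P = [[2]].
Insert 4: appended to row 1. P = [[2, 4]].
Insert 8: appended to row 1. P = [[2, 4, 8]].
Insert 7: 7 bumps 8 from row 1; 8 starts row 2. P = [[2, 4, 7], [8]].
Insert 3: 3 bumps 4 from row 1; 4 bumps 8 from row 2; 8 starts row 3. P = [[2, 3, 7], [4], [8]].
Insert 1: 1 bumps 2 from row 1; 2 bumps 4 from row 2; 4 bumps 8 from row 3; 8 starts row 4. P = [[1, 3, 7], [2], [4], [8]].
Insert 6: 6 bumps 7 from row 1; 7 appends to row 2. P = [[1, 3, 6], [2, 7], [4], [8]].
Insert 5: 5 bumps 6 from row 1; 6 bumps 7 from row 2; 7 appends to row 3. P = [[1, 3, 5], [2, 6], [4, 7], [8]].
Insert 9: appended to row 1. P = [[1, 3, 5, 9], [2, 6], [4, 7], [8]].

So P = [[1, 3, 5, 9], [2, 6], [4, 7], [8]], Q = [[1, 2, 3, 9], [4, 7], [5, 8], [6]].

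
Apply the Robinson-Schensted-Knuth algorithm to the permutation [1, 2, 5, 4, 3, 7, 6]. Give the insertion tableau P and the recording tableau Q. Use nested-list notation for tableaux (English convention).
P = [[1, 2, 3, 6], [4, 7], [5]], Q = [[1, 2, 3, 6], [4, 7], [5]]

Insert each entry of the permutation into P by Schensted row insertion, recording in Q the position of each new cell.

After inserting 1: P = [[1]].
After inserting 2: P = [[1, 2]].
After inserting 5: P = [[1, 2, 5]].
After inserting 4: P = [[1, 2, 4], [5]].
After inserting 3: P = [[1, 2, 3], [4], [5]].
After inserting 7: P = [[1, 2, 3, 7], [4], [5]].
After inserting 6: P = [[1, 2, 3, 6], [4, 7], [5]].

So P = [[1, 2, 3, 6], [4, 7], [5]], Q = [[1, 2, 3, 6], [4, 7], [5]].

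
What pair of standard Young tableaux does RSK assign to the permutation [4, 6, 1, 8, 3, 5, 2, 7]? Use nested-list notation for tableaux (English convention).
P = [[1, 2, 5, 7], [3, 6, 8], [4]], Q = [[1, 2, 4, 8], [3, 5, 6], [7]]

Insert each entry of the permutation into P by Schensted row insertion, recording in Q the position of each new cell.

Insert 4: appended to row 1. P = [[4]].
Insert 6: appended to row 1. P = [[4, 6]].
Insert 1: 1 bumps 4 from row 1; 4 starts row 2. P = [[1, 6], [4]].
Insert 8: appended to row 1. P = [[1, 6, 8], [4]].
Insert 3: 3 bumps 6 from row 1; 6 appends to row 2. P = [[1, 3, 8], [4, 6]].
Insert 5: 5 bumps 8 from row 1; 8 appends to row 2. P = [[1, 3, 5], [4, 6, 8]].
Insert 2: 2 bumps 3 from row 1; 3 bumps 4 from row 2; 4 starts row 3. P = [[1, 2, 5], [3, 6, 8], [4]].
Insert 7: appended to row 1. P = [[1, 2, 5, 7], [3, 6, 8], [4]].

So P = [[1, 2, 5, 7], [3, 6, 8], [4]], Q = [[1, 2, 4, 8], [3, 5, 6], [7]].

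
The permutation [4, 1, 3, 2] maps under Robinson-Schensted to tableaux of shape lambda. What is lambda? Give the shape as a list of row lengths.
Row-insert each entry into an empty tableau.

After inserting 4: P = [[4]].
After inserting 1: P = [[1], [4]].
After inserting 3: P = [[1, 3], [4]].
After inserting 2: P = [[1, 2], [3], [4]].

The final insertion tableau P = [[1, 2], [3], [4]] has shape [2, 1, 1].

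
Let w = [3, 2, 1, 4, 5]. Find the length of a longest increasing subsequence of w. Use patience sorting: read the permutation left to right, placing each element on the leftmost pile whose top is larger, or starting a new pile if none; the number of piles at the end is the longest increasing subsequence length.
3

3: new pile. tops = [3]
2: onto pile 1 (replacing 3). tops = [2]
1: onto pile 1 (replacing 2). tops = [1]
4: new pile. tops = [1, 4]
5: new pile. tops = [1, 4, 5]

3 piles, so the longest increasing subsequence has length 3.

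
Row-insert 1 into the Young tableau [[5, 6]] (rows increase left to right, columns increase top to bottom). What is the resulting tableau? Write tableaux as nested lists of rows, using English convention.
In row 1, 1 replaces 5 (the leftmost entry greater than 1); 5 is bumped to row 2. 5 starts a new row 2. The new tableau is [[1, 6], [5]].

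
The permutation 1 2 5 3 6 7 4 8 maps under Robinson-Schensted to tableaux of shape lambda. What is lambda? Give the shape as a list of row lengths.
Row-insert each entry into an empty tableau.

After inserting 1: P = [[1]].
After inserting 2: P = [[1, 2]].
After inserting 5: P = [[1, 2, 5]].
After inserting 3: P = [[1, 2, 3], [5]].
After inserting 6: P = [[1, 2, 3, 6], [5]].
After inserting 7: P = [[1, 2, 3, 6, 7], [5]].
After inserting 4: P = [[1, 2, 3, 4, 7], [5, 6]].
After inserting 8: P = [[1, 2, 3, 4, 7, 8], [5, 6]].

The final insertion tableau P = [[1, 2, 3, 4, 7, 8], [5, 6]] has shape [6, 2].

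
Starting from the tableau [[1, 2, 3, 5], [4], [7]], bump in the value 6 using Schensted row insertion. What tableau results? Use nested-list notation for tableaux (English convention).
[[1, 2, 3, 5, 6], [4], [7]]

6 is larger than every entry of row 1, so it is appended to row 1. The new tableau is [[1, 2, 3, 5, 6], [4], [7]].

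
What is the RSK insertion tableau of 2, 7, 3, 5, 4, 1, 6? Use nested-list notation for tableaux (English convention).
Insert 2: appended to row 1. P = [[2]].
Insert 7: appended to row 1. P = [[2, 7]].
Insert 3: 3 bumps 7 from row 1; 7 starts row 2. P = [[2, 3], [7]].
Insert 5: appended to row 1. P = [[2, 3, 5], [7]].
Insert 4: 4 bumps 5 from row 1; 5 bumps 7 from row 2; 7 starts row 3. P = [[2, 3, 4], [5], [7]].
Insert 1: 1 bumps 2 from row 1; 2 bumps 5 from row 2; 5 bumps 7 from row 3; 7 starts row 4. P = [[1, 3, 4], [2], [5], [7]].
Insert 6: appended to row 1. P = [[1, 3, 4, 6], [2], [5], [7]].

So P = [[1, 3, 4, 6], [2], [5], [7]].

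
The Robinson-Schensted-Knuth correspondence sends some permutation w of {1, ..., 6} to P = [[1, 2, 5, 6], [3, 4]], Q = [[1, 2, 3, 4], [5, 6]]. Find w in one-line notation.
3 4 5 6 1 2

Reverse the RSK construction: for i from n down to 1, find the cell of Q containing i, remove the entry at that cell from P, and reverse-bump it up through P; the value ejected from row 1 is w(i).

Step i=6: Q has 6 at row 2, column 2; remove 4 from row 2 of P and reverse-bump: 4 enters row 1 and ejects 2. So w(6) = 2. P is now [[1, 4, 5, 6], [3]].
Step i=5: Q has 5 at row 2, column 1; remove 3 from row 2 of P and reverse-bump: 3 enters row 1 and ejects 1. So w(5) = 1. P is now [[3, 4, 5, 6]].
Step i=4: Q has 4 at row 1, column 4; remove that cell from P, ejecting 6. So w(4) = 6. P is now [[3, 4, 5]].
Step i=3: Q has 3 at row 1, column 3; remove that cell from P, ejecting 5. So w(3) = 5. P is now [[3, 4]].
Step i=2: Q has 2 at row 1, column 2; remove that cell from P, ejecting 4. So w(2) = 4. P is now [[3]].
Step i=1: Q has 1 at row 1, column 1; remove that cell from P, ejecting 3. So w(1) = 3. P is now [].

So w = 3 4 5 6 1 2.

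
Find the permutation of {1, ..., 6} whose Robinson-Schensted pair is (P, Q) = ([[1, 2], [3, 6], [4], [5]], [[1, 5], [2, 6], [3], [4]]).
5 4 3 1 6 2

Reverse RSK: for i = n, n-1, ..., 1, locate i in Q, remove the corresponding corner cell from P, and reverse-bump its entry up through P; the value ejected from row 1 is w(i).

So w = 5 4 3 1 6 2.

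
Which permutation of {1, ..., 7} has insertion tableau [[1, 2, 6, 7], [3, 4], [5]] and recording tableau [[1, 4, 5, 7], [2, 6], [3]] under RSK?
5 3 1 4 6 2 7

Reverse the RSK construction: for i from n down to 1, find the cell of Q containing i, remove the entry at that cell from P, and reverse-bump it up through P; the value ejected from row 1 is w(i).

Step i=7: Q has 7 at row 1, column 4; remove that cell from P, ejecting 7. So w(7) = 7. P is now [[1, 2, 6], [3, 4], [5]].
Step i=6: Q has 6 at row 2, column 2; remove 4 from row 2 of P and reverse-bump: 4 enters row 1 and ejects 2. So w(6) = 2. P is now [[1, 4, 6], [3], [5]].
Step i=5: Q has 5 at row 1, column 3; remove that cell from P, ejecting 6. So w(5) = 6. P is now [[1, 4], [3], [5]].
Step i=4: Q has 4 at row 1, column 2; remove that cell from P, ejecting 4. So w(4) = 4. P is now [[1], [3], [5]].
Step i=3: Q has 3 at row 3, column 1; remove 5 from row 3 of P and reverse-bump: 5 enters row 2 and ejects 3; 3 enters row 1 and ejects 1. So w(3) = 1. P is now [[3], [5]].
Step i=2: Q has 2 at row 2, column 1; remove 5 from row 2 of P and reverse-bump: 5 enters row 1 and ejects 3. So w(2) = 3. P is now [[5]].
Step i=1: Q has 1 at row 1, column 1; remove that cell from P, ejecting 5. So w(1) = 5. P is now [].

So w = 5 3 1 4 6 2 7.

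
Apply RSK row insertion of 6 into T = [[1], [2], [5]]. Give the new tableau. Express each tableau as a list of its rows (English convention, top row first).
6 is larger than every entry of row 1, so it is appended to row 1. The new tableau is [[1, 6], [2], [5]].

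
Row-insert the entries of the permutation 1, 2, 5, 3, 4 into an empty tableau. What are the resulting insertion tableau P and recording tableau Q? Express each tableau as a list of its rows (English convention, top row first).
P = [[1, 2, 3, 4], [5]], Q = [[1, 2, 3, 5], [4]]

Insert each entry of the permutation into P by Schensted row insertion, recording in Q the position of each new cell.

Insert 1: appended to row 1. P = [[1]].
Insert 2: appended to row 1. P = [[1, 2]].
Insert 5: appended to row 1. P = [[1, 2, 5]].
Insert 3: 3 bumps 5 from row 1; 5 starts row 2. P = [[1, 2, 3], [5]].
Insert 4: appended to row 1. P = [[1, 2, 3, 4], [5]].

So P = [[1, 2, 3, 4], [5]], Q = [[1, 2, 3, 5], [4]].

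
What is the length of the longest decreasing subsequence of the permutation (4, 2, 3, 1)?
3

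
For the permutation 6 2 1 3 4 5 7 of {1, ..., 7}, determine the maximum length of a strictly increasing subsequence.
5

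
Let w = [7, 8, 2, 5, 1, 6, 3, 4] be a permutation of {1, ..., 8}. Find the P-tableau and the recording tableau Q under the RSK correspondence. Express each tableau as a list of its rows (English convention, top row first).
Insert each entry of the permutation into P by Schensted row insertion, recording in Q the position of each new cell.

Insert 7: appended to row 1. P = [[7]].
Insert 8: appended to row 1. P = [[7, 8]].
Insert 2: 2 bumps 7 from row 1; 7 starts row 2. P = [[2, 8], [7]].
Insert 5: 5 bumps 8 from row 1; 8 appends to row 2. P = [[2, 5], [7, 8]].
Insert 1: 1 bumps 2 from row 1; 2 bumps 7 from row 2; 7 starts row 3. P = [[1, 5], [2, 8], [7]].
Insert 6: appended to row 1. P = [[1, 5, 6], [2, 8], [7]].
Insert 3: 3 bumps 5 from row 1; 5 bumps 8 from row 2; 8 appends to row 3. P = [[1, 3, 6], [2, 5], [7, 8]].
Insert 4: 4 bumps 6 from row 1; 6 appends to row 2. P = [[1, 3, 4], [2, 5, 6], [7, 8]].

So P = [[1, 3, 4], [2, 5, 6], [7, 8]], Q = [[1, 2, 6], [3, 4, 8], [5, 7]].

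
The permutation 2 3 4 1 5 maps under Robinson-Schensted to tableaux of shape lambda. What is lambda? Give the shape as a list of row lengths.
[4, 1]

Row-insert each entry into an empty tableau.

After inserting 2: P = [[2]].
After inserting 3: P = [[2, 3]].
After inserting 4: P = [[2, 3, 4]].
After inserting 1: P = [[1, 3, 4], [2]].
After inserting 5: P = [[1, 3, 4, 5], [2]].

The final insertion tableau P = [[1, 3, 4, 5], [2]] has shape [4, 1].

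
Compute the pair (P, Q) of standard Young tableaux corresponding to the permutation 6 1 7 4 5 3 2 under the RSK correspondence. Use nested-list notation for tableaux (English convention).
P = [[1, 2, 5], [3, 7], [4], [6]], Q = [[1, 3, 5], [2, 4], [6], [7]]

Insert each entry of the permutation into P by Schensted row insertion, recording in Q the position of each new cell.

Insert 6: appended to row 1. P = [[6]].
Insert 1: 1 bumps 6 from row 1; 6 starts row 2. P = [[1], [6]].
Insert 7: appended to row 1. P = [[1, 7], [6]].
Insert 4: 4 bumps 7 from row 1; 7 appends to row 2. P = [[1, 4], [6, 7]].
Insert 5: appended to row 1. P = [[1, 4, 5], [6, 7]].
Insert 3: 3 bumps 4 from row 1; 4 bumps 6 from row 2; 6 starts row 3. P = [[1, 3, 5], [4, 7], [6]].
Insert 2: 2 bumps 3 from row 1; 3 bumps 4 from row 2; 4 bumps 6 from row 3; 6 starts row 4. P = [[1, 2, 5], [3, 7], [4], [6]].

So P = [[1, 2, 5], [3, 7], [4], [6]], Q = [[1, 3, 5], [2, 4], [6], [7]].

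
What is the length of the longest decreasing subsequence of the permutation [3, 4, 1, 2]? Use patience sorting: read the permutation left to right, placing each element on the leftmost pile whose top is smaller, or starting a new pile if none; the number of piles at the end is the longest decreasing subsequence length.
3: new pile. tops = [3]
4: onto pile 1 (replacing 3). tops = [4]
1: new pile. tops = [4, 1]
2: onto pile 2 (replacing 1). tops = [4, 2]

2 piles, so the longest decreasing subsequence has length 2.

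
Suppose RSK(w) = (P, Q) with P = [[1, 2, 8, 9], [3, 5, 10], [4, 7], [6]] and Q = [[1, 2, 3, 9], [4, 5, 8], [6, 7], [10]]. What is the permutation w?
6 7 10 4 5 1 3 8 9 2

Reverse the RSK construction: for i from n down to 1, find the cell of Q containing i, remove the entry at that cell from P, and reverse-bump it up through P; the value ejected from row 1 is w(i).

Step i=10: Q has 10 at row 4, column 1; remove 6 from row 4 of P and reverse-bump: 6 enters row 3 and ejects 4; 4 enters row 2 and ejects 3; 3 enters row 1 and ejects 2. So w(10) = 2. P is now [[1, 3, 8, 9], [4, 5, 10], [6, 7]].
Step i=9: Q has 9 at row 1, column 4; remove that cell from P, ejecting 9. So w(9) = 9. P is now [[1, 3, 8], [4, 5, 10], [6, 7]].
Step i=8: Q has 8 at row 2, column 3; remove 10 from row 2 of P and reverse-bump: 10 enters row 1 and ejects 8. So w(8) = 8. P is now [[1, 3, 10], [4, 5], [6, 7]].
Step i=7: Q has 7 at row 3, column 2; remove 7 from row 3 of P and reverse-bump: 7 enters row 2 and ejects 5; 5 enters row 1 and ejects 3. So w(7) = 3. P is now [[1, 5, 10], [4, 7], [6]].
Step i=6: Q has 6 at row 3, column 1; remove 6 from row 3 of P and reverse-bump: 6 enters row 2 and ejects 4; 4 enters row 1 and ejects 1. So w(6) = 1. P is now [[4, 5, 10], [6, 7]].
Step i=5: Q has 5 at row 2, column 2; remove 7 from row 2 of P and reverse-bump: 7 enters row 1 and ejects 5. So w(5) = 5. P is now [[4, 7, 10], [6]].
Step i=4: Q has 4 at row 2, column 1; remove 6 from row 2 of P and reverse-bump: 6 enters row 1 and ejects 4. So w(4) = 4. P is now [[6, 7, 10]].
Step i=3: Q has 3 at row 1, column 3; remove that cell from P, ejecting 10. So w(3) = 10. P is now [[6, 7]].
Step i=2: Q has 2 at row 1, column 2; remove that cell from P, ejecting 7. So w(2) = 7. P is now [[6]].
Step i=1: Q has 1 at row 1, column 1; remove that cell from P, ejecting 6. So w(1) = 6. P is now [].

So w = 6 7 10 4 5 1 3 8 9 2.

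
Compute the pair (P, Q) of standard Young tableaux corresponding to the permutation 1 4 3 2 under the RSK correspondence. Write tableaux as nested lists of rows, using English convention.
P = [[1, 2], [3], [4]], Q = [[1, 2], [3], [4]]

Insert each entry of the permutation into P by Schensted row insertion, recording in Q the position of each new cell.

Insert 1: appended to row 1. P = [[1]].
Insert 4: appended to row 1. P = [[1, 4]].
Insert 3: 3 bumps 4 from row 1; 4 starts row 2. P = [[1, 3], [4]].
Insert 2: 2 bumps 3 from row 1; 3 bumps 4 from row 2; 4 starts row 3. P = [[1, 2], [3], [4]].

So P = [[1, 2], [3], [4]], Q = [[1, 2], [3], [4]].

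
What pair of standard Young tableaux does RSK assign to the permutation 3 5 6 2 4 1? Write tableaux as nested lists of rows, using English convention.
P = [[1, 4, 6], [2, 5], [3]], Q = [[1, 2, 3], [4, 5], [6]]

Insert each entry of the permutation into P by Schensted row insertion, recording in Q the position of each new cell.

Insert 3: appended to row 1. P = [[3]].
Insert 5: appended to row 1. P = [[3, 5]].
Insert 6: appended to row 1. P = [[3, 5, 6]].
Insert 2: 2 bumps 3 from row 1; 3 starts row 2. P = [[2, 5, 6], [3]].
Insert 4: 4 bumps 5 from row 1; 5 appends to row 2. P = [[2, 4, 6], [3, 5]].
Insert 1: 1 bumps 2 from row 1; 2 bumps 3 from row 2; 3 starts row 3. P = [[1, 4, 6], [2, 5], [3]].

So P = [[1, 4, 6], [2, 5], [3]], Q = [[1, 2, 3], [4, 5], [6]].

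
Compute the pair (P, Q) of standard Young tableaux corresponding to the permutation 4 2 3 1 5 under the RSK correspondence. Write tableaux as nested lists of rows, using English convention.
Insert each entry of the permutation into P by Schensted row insertion, recording in Q the position of each new cell.

After inserting 4: P = [[4]].
After inserting 2: P = [[2], [4]].
After inserting 3: P = [[2, 3], [4]].
After inserting 1: P = [[1, 3], [2], [4]].
After inserting 5: P = [[1, 3, 5], [2], [4]].

So P = [[1, 3, 5], [2], [4]], Q = [[1, 3, 5], [2], [4]].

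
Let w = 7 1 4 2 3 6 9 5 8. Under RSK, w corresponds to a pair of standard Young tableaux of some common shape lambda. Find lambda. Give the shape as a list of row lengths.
[5, 3, 1]

RSK row insertion gives P = [[1, 2, 3, 5, 8], [4, 6, 9], [7]], which has shape [5, 3, 1].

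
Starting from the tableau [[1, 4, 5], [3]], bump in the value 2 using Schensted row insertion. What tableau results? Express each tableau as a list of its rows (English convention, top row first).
[[1, 2, 5], [3, 4]]

In row 1, 2 replaces 4 (the leftmost entry greater than 2); 4 is bumped to row 2. 4 is appended to row 2. The new tableau is [[1, 2, 5], [3, 4]].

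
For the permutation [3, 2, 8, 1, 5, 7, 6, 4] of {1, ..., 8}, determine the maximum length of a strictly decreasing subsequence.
4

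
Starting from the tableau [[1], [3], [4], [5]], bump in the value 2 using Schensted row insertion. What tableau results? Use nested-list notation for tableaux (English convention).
2 is larger than every entry of row 1, so it is appended to row 1. The new tableau is [[1, 2], [3], [4], [5]].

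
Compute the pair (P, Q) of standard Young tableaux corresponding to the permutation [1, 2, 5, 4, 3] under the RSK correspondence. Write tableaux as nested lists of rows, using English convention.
Insert each entry of the permutation into P by Schensted row insertion, recording in Q the position of each new cell.

Insert 1: appended to row 1. P = [[1]].
Insert 2: appended to row 1. P = [[1, 2]].
Insert 5: appended to row 1. P = [[1, 2, 5]].
Insert 4: 4 bumps 5 from row 1; 5 starts row 2. P = [[1, 2, 4], [5]].
Insert 3: 3 bumps 4 from row 1; 4 bumps 5 from row 2; 5 starts row 3. P = [[1, 2, 3], [4], [5]].

So P = [[1, 2, 3], [4], [5]], Q = [[1, 2, 3], [4], [5]].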